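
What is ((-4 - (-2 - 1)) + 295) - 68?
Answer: 226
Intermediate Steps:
((-4 - (-2 - 1)) + 295) - 68 = ((-4 - 1*(-3)) + 295) - 68 = ((-4 + 3) + 295) - 68 = (-1 + 295) - 68 = 294 - 68 = 226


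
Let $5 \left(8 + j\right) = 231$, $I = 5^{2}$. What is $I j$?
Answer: $955$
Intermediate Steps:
$I = 25$
$j = \frac{191}{5}$ ($j = -8 + \frac{1}{5} \cdot 231 = -8 + \frac{231}{5} = \frac{191}{5} \approx 38.2$)
$I j = 25 \cdot \frac{191}{5} = 955$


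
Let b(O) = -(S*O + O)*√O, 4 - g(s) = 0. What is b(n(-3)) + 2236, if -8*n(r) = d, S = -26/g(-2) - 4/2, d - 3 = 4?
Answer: 2236 - 105*I*√14/64 ≈ 2236.0 - 6.1387*I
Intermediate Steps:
g(s) = 4 (g(s) = 4 - 1*0 = 4 + 0 = 4)
d = 7 (d = 3 + 4 = 7)
S = -17/2 (S = -26/4 - 4/2 = -26*¼ - 4*½ = -13/2 - 2 = -17/2 ≈ -8.5000)
n(r) = -7/8 (n(r) = -⅛*7 = -7/8)
b(O) = 15*O^(3/2)/2 (b(O) = -(-17*O/2 + O)*√O = -(-15*O/2)*√O = -(-15)*O^(3/2)/2 = 15*O^(3/2)/2)
b(n(-3)) + 2236 = 15*(-7/8)^(3/2)/2 + 2236 = 15*(-7*I*√14/32)/2 + 2236 = -105*I*√14/64 + 2236 = 2236 - 105*I*√14/64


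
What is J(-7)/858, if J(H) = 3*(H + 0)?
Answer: -7/286 ≈ -0.024476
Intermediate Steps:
J(H) = 3*H
J(-7)/858 = (3*(-7))/858 = -21*1/858 = -7/286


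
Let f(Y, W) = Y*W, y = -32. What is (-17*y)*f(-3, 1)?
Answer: -1632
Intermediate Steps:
f(Y, W) = W*Y
(-17*y)*f(-3, 1) = (-17*(-32))*(1*(-3)) = 544*(-3) = -1632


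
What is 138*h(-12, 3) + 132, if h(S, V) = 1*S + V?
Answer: -1110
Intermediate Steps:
h(S, V) = S + V
138*h(-12, 3) + 132 = 138*(-12 + 3) + 132 = 138*(-9) + 132 = -1242 + 132 = -1110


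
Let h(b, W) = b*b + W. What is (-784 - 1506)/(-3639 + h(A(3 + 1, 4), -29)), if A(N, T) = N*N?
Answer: 1145/1706 ≈ 0.67116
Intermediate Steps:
A(N, T) = N²
h(b, W) = W + b² (h(b, W) = b² + W = W + b²)
(-784 - 1506)/(-3639 + h(A(3 + 1, 4), -29)) = (-784 - 1506)/(-3639 + (-29 + ((3 + 1)²)²)) = -2290/(-3639 + (-29 + (4²)²)) = -2290/(-3639 + (-29 + 16²)) = -2290/(-3639 + (-29 + 256)) = -2290/(-3639 + 227) = -2290/(-3412) = -2290*(-1/3412) = 1145/1706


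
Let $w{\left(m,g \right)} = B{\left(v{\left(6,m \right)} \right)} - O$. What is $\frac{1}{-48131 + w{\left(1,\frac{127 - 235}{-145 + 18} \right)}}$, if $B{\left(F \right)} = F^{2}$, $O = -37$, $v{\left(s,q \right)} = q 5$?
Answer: $- \frac{1}{48069} \approx -2.0803 \cdot 10^{-5}$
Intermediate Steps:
$v{\left(s,q \right)} = 5 q$
$w{\left(m,g \right)} = 37 + 25 m^{2}$ ($w{\left(m,g \right)} = \left(5 m\right)^{2} - -37 = 25 m^{2} + 37 = 37 + 25 m^{2}$)
$\frac{1}{-48131 + w{\left(1,\frac{127 - 235}{-145 + 18} \right)}} = \frac{1}{-48131 + \left(37 + 25 \cdot 1^{2}\right)} = \frac{1}{-48131 + \left(37 + 25 \cdot 1\right)} = \frac{1}{-48131 + \left(37 + 25\right)} = \frac{1}{-48131 + 62} = \frac{1}{-48069} = - \frac{1}{48069}$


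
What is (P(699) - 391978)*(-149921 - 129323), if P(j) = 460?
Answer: 109329052392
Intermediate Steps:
(P(699) - 391978)*(-149921 - 129323) = (460 - 391978)*(-149921 - 129323) = -391518*(-279244) = 109329052392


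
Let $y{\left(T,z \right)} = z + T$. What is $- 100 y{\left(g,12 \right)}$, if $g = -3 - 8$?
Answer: $-100$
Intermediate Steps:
$g = -11$
$y{\left(T,z \right)} = T + z$
$- 100 y{\left(g,12 \right)} = - 100 \left(-11 + 12\right) = \left(-100\right) 1 = -100$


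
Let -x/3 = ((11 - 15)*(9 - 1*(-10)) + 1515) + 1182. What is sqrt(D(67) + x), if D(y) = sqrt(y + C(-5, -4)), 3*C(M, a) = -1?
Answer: sqrt(-70767 + 30*sqrt(6))/3 ≈ 88.628*I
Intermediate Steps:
C(M, a) = -1/3 (C(M, a) = (1/3)*(-1) = -1/3)
D(y) = sqrt(-1/3 + y) (D(y) = sqrt(y - 1/3) = sqrt(-1/3 + y))
x = -7863 (x = -3*(((11 - 15)*(9 - 1*(-10)) + 1515) + 1182) = -3*((-4*(9 + 10) + 1515) + 1182) = -3*((-4*19 + 1515) + 1182) = -3*((-76 + 1515) + 1182) = -3*(1439 + 1182) = -3*2621 = -7863)
sqrt(D(67) + x) = sqrt(sqrt(-3 + 9*67)/3 - 7863) = sqrt(sqrt(-3 + 603)/3 - 7863) = sqrt(sqrt(600)/3 - 7863) = sqrt((10*sqrt(6))/3 - 7863) = sqrt(10*sqrt(6)/3 - 7863) = sqrt(-7863 + 10*sqrt(6)/3)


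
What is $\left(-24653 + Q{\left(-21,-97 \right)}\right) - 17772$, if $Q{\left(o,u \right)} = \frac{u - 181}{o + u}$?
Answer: $- \frac{2502936}{59} \approx -42423.0$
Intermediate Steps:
$Q{\left(o,u \right)} = \frac{-181 + u}{o + u}$
$\left(-24653 + Q{\left(-21,-97 \right)}\right) - 17772 = \left(-24653 + \frac{-181 - 97}{-21 - 97}\right) - 17772 = \left(-24653 + \frac{1}{-118} \left(-278\right)\right) - 17772 = \left(-24653 - - \frac{139}{59}\right) - 17772 = \left(-24653 + \frac{139}{59}\right) - 17772 = - \frac{1454388}{59} - 17772 = - \frac{2502936}{59}$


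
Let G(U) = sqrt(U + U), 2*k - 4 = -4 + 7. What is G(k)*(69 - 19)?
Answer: 50*sqrt(7) ≈ 132.29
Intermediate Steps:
k = 7/2 (k = 2 + (-4 + 7)/2 = 2 + (1/2)*3 = 2 + 3/2 = 7/2 ≈ 3.5000)
G(U) = sqrt(2)*sqrt(U) (G(U) = sqrt(2*U) = sqrt(2)*sqrt(U))
G(k)*(69 - 19) = (sqrt(2)*sqrt(7/2))*(69 - 19) = (sqrt(2)*(sqrt(14)/2))*50 = sqrt(7)*50 = 50*sqrt(7)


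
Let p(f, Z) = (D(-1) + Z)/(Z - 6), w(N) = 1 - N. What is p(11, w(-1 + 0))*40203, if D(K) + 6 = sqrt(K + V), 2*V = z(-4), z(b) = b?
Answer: 40203 - 40203*I*sqrt(3)/4 ≈ 40203.0 - 17408.0*I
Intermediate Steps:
V = -2 (V = (1/2)*(-4) = -2)
D(K) = -6 + sqrt(-2 + K) (D(K) = -6 + sqrt(K - 2) = -6 + sqrt(-2 + K))
p(f, Z) = (-6 + Z + I*sqrt(3))/(-6 + Z) (p(f, Z) = ((-6 + sqrt(-2 - 1)) + Z)/(Z - 6) = ((-6 + sqrt(-3)) + Z)/(-6 + Z) = ((-6 + I*sqrt(3)) + Z)/(-6 + Z) = (-6 + Z + I*sqrt(3))/(-6 + Z))
p(11, w(-1 + 0))*40203 = ((-6 + (1 - (-1 + 0)) + I*sqrt(3))/(-6 + (1 - (-1 + 0))))*40203 = ((-6 + (1 - 1*(-1)) + I*sqrt(3))/(-6 + (1 - 1*(-1))))*40203 = ((-6 + (1 + 1) + I*sqrt(3))/(-6 + (1 + 1)))*40203 = ((-6 + 2 + I*sqrt(3))/(-6 + 2))*40203 = ((-4 + I*sqrt(3))/(-4))*40203 = -(-4 + I*sqrt(3))/4*40203 = (1 - I*sqrt(3)/4)*40203 = 40203 - 40203*I*sqrt(3)/4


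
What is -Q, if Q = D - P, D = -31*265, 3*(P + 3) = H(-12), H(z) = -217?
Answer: 24419/3 ≈ 8139.7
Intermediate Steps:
P = -226/3 (P = -3 + (1/3)*(-217) = -3 - 217/3 = -226/3 ≈ -75.333)
D = -8215
Q = -24419/3 (Q = -8215 - 1*(-226/3) = -8215 + 226/3 = -24419/3 ≈ -8139.7)
-Q = -1*(-24419/3) = 24419/3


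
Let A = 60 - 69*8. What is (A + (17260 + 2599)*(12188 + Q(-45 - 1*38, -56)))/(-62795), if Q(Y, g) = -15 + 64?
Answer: -243014091/62795 ≈ -3870.0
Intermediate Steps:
Q(Y, g) = 49
A = -492 (A = 60 - 552 = -492)
(A + (17260 + 2599)*(12188 + Q(-45 - 1*38, -56)))/(-62795) = (-492 + (17260 + 2599)*(12188 + 49))/(-62795) = (-492 + 19859*12237)*(-1/62795) = (-492 + 243014583)*(-1/62795) = 243014091*(-1/62795) = -243014091/62795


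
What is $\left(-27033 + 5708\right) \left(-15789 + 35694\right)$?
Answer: $-424474125$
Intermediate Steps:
$\left(-27033 + 5708\right) \left(-15789 + 35694\right) = \left(-21325\right) 19905 = -424474125$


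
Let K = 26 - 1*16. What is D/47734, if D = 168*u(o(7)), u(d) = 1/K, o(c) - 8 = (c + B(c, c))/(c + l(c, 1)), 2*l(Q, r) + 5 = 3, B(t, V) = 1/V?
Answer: 42/119335 ≈ 0.00035195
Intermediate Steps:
l(Q, r) = -1 (l(Q, r) = -5/2 + (1/2)*3 = -5/2 + 3/2 = -1)
K = 10 (K = 26 - 16 = 10)
o(c) = 8 + (c + 1/c)/(-1 + c) (o(c) = 8 + (c + 1/c)/(c - 1) = 8 + (c + 1/c)/(-1 + c))
u(d) = 1/10
D = 84/5 (D = 168*(1/10) = 84/5 ≈ 16.800)
D/47734 = (84/5)/47734 = (84/5)*(1/47734) = 42/119335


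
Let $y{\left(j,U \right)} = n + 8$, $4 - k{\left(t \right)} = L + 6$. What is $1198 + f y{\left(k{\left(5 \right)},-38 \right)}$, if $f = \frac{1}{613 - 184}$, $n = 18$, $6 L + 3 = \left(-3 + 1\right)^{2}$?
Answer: $\frac{39536}{33} \approx 1198.1$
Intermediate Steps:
$L = \frac{1}{6}$ ($L = - \frac{1}{2} + \frac{\left(-3 + 1\right)^{2}}{6} = - \frac{1}{2} + \frac{\left(-2\right)^{2}}{6} = - \frac{1}{2} + \frac{1}{6} \cdot 4 = - \frac{1}{2} + \frac{2}{3} = \frac{1}{6} \approx 0.16667$)
$k{\left(t \right)} = - \frac{13}{6}$ ($k{\left(t \right)} = 4 - \left(\frac{1}{6} + 6\right) = 4 - \frac{37}{6} = - \frac{13}{6}$)
$y{\left(j,U \right)} = 26$ ($y{\left(j,U \right)} = 18 + 8 = 26$)
$f = \frac{1}{429} \approx 0.002331$
$1198 + f y{\left(k{\left(5 \right)},-38 \right)} = 1198 + \frac{1}{429} \cdot 26 = 1198 + \frac{2}{33} = \frac{39536}{33}$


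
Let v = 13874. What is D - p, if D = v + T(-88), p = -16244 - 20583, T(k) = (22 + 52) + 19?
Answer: 50794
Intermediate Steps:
T(k) = 93 (T(k) = 74 + 19 = 93)
p = -36827
D = 13967 (D = 13874 + 93 = 13967)
D - p = 13967 - 1*(-36827) = 13967 + 36827 = 50794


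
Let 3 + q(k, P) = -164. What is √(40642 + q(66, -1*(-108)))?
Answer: 5*√1619 ≈ 201.18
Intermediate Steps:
q(k, P) = -167 (q(k, P) = -3 - 164 = -167)
√(40642 + q(66, -1*(-108))) = √(40642 - 167) = √40475 = 5*√1619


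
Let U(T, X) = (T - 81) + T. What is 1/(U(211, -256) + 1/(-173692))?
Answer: 173692/59228971 ≈ 0.0029326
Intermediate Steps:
U(T, X) = -81 + 2*T (U(T, X) = (-81 + T) + T = -81 + 2*T)
1/(U(211, -256) + 1/(-173692)) = 1/((-81 + 2*211) + 1/(-173692)) = 1/((-81 + 422) - 1/173692) = 1/(341 - 1/173692) = 1/(59228971/173692) = 173692/59228971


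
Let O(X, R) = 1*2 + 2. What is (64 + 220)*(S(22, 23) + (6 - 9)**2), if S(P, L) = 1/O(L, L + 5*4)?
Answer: 2627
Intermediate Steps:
O(X, R) = 4 (O(X, R) = 2 + 2 = 4)
S(P, L) = 1/4
(64 + 220)*(S(22, 23) + (6 - 9)**2) = (64 + 220)*(1/4 + (6 - 9)**2) = 284*(1/4 + (-3)**2) = 284*(1/4 + 9) = 284*(37/4) = 2627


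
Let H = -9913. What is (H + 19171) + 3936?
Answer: 13194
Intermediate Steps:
(H + 19171) + 3936 = (-9913 + 19171) + 3936 = 9258 + 3936 = 13194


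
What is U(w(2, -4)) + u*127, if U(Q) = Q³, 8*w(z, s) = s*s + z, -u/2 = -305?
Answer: 4958809/64 ≈ 77481.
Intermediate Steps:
u = 610 (u = -2*(-305) = 610)
w(z, s) = z/8 + s²/8 (w(z, s) = (s*s + z)/8 = (s² + z)/8 = (z + s²)/8 = z/8 + s²/8)
U(w(2, -4)) + u*127 = ((⅛)*2 + (⅛)*(-4)²)³ + 610*127 = (¼ + (⅛)*16)³ + 77470 = (¼ + 2)³ + 77470 = (9/4)³ + 77470 = 729/64 + 77470 = 4958809/64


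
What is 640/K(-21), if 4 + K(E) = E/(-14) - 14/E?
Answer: -3840/11 ≈ -349.09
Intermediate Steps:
K(E) = -4 - 14/E - E/14 (K(E) = -4 + (E/(-14) - 14/E) = -4 + (E*(-1/14) - 14/E) = -4 + (-E/14 - 14/E) = -4 + (-14/E - E/14) = -4 - 14/E - E/14)
640/K(-21) = 640/(-4 - 14/(-21) - 1/14*(-21)) = 640/(-4 - 14*(-1/21) + 3/2) = 640/(-4 + 2/3 + 3/2) = 640/(-11/6) = 640*(-6/11) = -3840/11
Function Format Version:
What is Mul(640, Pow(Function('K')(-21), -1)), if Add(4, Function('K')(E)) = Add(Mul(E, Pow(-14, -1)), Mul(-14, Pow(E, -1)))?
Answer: Rational(-3840, 11) ≈ -349.09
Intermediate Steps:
Function('K')(E) = Add(-4, Mul(-14, Pow(E, -1)), Mul(Rational(-1, 14), E)) (Function('K')(E) = Add(-4, Add(Mul(E, Pow(-14, -1)), Mul(-14, Pow(E, -1)))) = Add(-4, Add(Mul(E, Rational(-1, 14)), Mul(-14, Pow(E, -1)))) = Add(-4, Add(Mul(Rational(-1, 14), E), Mul(-14, Pow(E, -1)))) = Add(-4, Add(Mul(-14, Pow(E, -1)), Mul(Rational(-1, 14), E))) = Add(-4, Mul(-14, Pow(E, -1)), Mul(Rational(-1, 14), E)))
Mul(640, Pow(Function('K')(-21), -1)) = Mul(640, Pow(Add(-4, Mul(-14, Pow(-21, -1)), Mul(Rational(-1, 14), -21)), -1)) = Mul(640, Pow(Add(-4, Mul(-14, Rational(-1, 21)), Rational(3, 2)), -1)) = Mul(640, Pow(Add(-4, Rational(2, 3), Rational(3, 2)), -1)) = Mul(640, Pow(Rational(-11, 6), -1)) = Mul(640, Rational(-6, 11)) = Rational(-3840, 11)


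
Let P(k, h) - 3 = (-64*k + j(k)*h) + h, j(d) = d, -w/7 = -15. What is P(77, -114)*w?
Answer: -1450785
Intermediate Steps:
w = 105 (w = -7*(-15) = 105)
P(k, h) = 3 + h - 64*k + h*k (P(k, h) = 3 + ((-64*k + k*h) + h) = 3 + ((-64*k + h*k) + h) = 3 + (h - 64*k + h*k) = 3 + h - 64*k + h*k)
P(77, -114)*w = (3 - 114 - 64*77 - 114*77)*105 = (3 - 114 - 4928 - 8778)*105 = -13817*105 = -1450785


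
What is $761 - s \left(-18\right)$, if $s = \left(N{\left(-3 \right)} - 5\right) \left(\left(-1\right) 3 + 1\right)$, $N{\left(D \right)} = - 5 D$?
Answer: $401$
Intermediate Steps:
$s = -20$ ($s = \left(\left(-5\right) \left(-3\right) - 5\right) \left(\left(-1\right) 3 + 1\right) = \left(15 - 5\right) \left(-3 + 1\right) = 10 \left(-2\right) = -20$)
$761 - s \left(-18\right) = 761 - \left(-20\right) \left(-18\right) = 761 - 360 = 401$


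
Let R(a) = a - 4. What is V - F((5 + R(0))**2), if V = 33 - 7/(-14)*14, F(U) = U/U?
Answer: 39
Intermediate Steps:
R(a) = -4 + a
F(U) = 1
V = 40 (V = 33 - 7*(-1/14)*14 = 33 + (1/2)*14 = 33 + 7 = 40)
V - F((5 + R(0))**2) = 40 - 1*1 = 40 - 1 = 39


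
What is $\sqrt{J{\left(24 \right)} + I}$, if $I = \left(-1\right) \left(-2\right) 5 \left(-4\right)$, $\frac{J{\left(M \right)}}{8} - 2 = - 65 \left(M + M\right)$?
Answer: $6 i \sqrt{694} \approx 158.06 i$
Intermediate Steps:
$J{\left(M \right)} = 16 - 1040 M$ ($J{\left(M \right)} = 16 + 8 \left(- 65 \left(M + M\right)\right) = 16 + 8 \left(- 65 \cdot 2 M\right) = 16 + 8 \left(- 130 M\right) = 16 - 1040 M$)
$I = -40$ ($I = 2 \cdot 5 \left(-4\right) = 10 \left(-4\right) = -40$)
$\sqrt{J{\left(24 \right)} + I} = \sqrt{\left(16 - 24960\right) - 40} = \sqrt{-24944 - 40} = \sqrt{-24984} = 6 i \sqrt{694}$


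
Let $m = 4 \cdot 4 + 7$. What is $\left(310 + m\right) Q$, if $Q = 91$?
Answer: $30303$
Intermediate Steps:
$m = 23$ ($m = 16 + 7 = 23$)
$\left(310 + m\right) Q = \left(310 + 23\right) 91 = 333 \cdot 91 = 30303$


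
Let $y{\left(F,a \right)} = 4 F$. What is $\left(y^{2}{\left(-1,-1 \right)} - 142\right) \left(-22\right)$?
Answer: $2772$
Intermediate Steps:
$\left(y^{2}{\left(-1,-1 \right)} - 142\right) \left(-22\right) = \left(\left(4 \left(-1\right)\right)^{2} - 142\right) \left(-22\right) = \left(\left(-4\right)^{2} - 142\right) \left(-22\right) = \left(16 - 142\right) \left(-22\right) = \left(-126\right) \left(-22\right) = 2772$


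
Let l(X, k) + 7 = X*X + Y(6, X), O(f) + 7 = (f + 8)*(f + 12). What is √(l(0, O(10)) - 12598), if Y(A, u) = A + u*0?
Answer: I*√12599 ≈ 112.25*I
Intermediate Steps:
Y(A, u) = A (Y(A, u) = A + 0 = A)
O(f) = -7 + (8 + f)*(12 + f) (O(f) = -7 + (f + 8)*(f + 12) = -7 + (8 + f)*(12 + f))
l(X, k) = -1 + X² (l(X, k) = -7 + (X*X + 6) = -7 + (X² + 6) = -7 + (6 + X²) = -1 + X²)
√(l(0, O(10)) - 12598) = √((-1 + 0²) - 12598) = √((-1 + 0) - 12598) = √(-1 - 12598) = √(-12599) = I*√12599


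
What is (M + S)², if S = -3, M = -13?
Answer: 256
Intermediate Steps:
(M + S)² = (-13 - 3)² = (-16)² = 256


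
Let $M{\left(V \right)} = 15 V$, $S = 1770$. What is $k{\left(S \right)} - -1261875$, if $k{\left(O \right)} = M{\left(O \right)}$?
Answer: $1288425$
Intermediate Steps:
$k{\left(O \right)} = 15 O$
$k{\left(S \right)} - -1261875 = 15 \cdot 1770 - -1261875 = 26550 + 1261875 = 1288425$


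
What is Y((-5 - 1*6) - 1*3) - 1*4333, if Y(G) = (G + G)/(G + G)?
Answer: -4332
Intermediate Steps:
Y(G) = 1 (Y(G) = (2*G)/((2*G)) = (2*G)*(1/(2*G)) = 1)
Y((-5 - 1*6) - 1*3) - 1*4333 = 1 - 1*4333 = 1 - 4333 = -4332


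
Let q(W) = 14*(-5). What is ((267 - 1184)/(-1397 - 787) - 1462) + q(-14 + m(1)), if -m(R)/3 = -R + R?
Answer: -477853/312 ≈ -1531.6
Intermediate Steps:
m(R) = 0 (m(R) = -3*(-R + R) = -3*0 = 0)
q(W) = -70
((267 - 1184)/(-1397 - 787) - 1462) + q(-14 + m(1)) = ((267 - 1184)/(-1397 - 787) - 1462) - 70 = (-917/(-2184) - 1462) - 70 = (-917*(-1/2184) - 1462) - 70 = (131/312 - 1462) - 70 = -456013/312 - 70 = -477853/312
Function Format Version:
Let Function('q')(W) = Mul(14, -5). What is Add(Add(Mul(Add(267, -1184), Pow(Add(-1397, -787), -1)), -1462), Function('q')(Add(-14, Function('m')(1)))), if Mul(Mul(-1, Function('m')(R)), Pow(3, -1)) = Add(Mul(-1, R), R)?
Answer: Rational(-477853, 312) ≈ -1531.6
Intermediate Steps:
Function('m')(R) = 0 (Function('m')(R) = Mul(-3, Add(Mul(-1, R), R)) = Mul(-3, 0) = 0)
Function('q')(W) = -70
Add(Add(Mul(Add(267, -1184), Pow(Add(-1397, -787), -1)), -1462), Function('q')(Add(-14, Function('m')(1)))) = Add(Add(Mul(Add(267, -1184), Pow(Add(-1397, -787), -1)), -1462), -70) = Add(Add(Mul(-917, Pow(-2184, -1)), -1462), -70) = Add(Add(Mul(-917, Rational(-1, 2184)), -1462), -70) = Add(Add(Rational(131, 312), -1462), -70) = Add(Rational(-456013, 312), -70) = Rational(-477853, 312)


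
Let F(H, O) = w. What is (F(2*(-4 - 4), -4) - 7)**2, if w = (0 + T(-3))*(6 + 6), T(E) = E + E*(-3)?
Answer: 4225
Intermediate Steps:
T(E) = -2*E (T(E) = E - 3*E = -2*E)
w = 72 (w = (0 - 2*(-3))*(6 + 6) = (0 + 6)*12 = 6*12 = 72)
F(H, O) = 72
(F(2*(-4 - 4), -4) - 7)**2 = (72 - 7)**2 = 65**2 = 4225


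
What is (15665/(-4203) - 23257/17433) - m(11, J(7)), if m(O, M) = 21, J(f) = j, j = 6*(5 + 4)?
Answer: -1813415/69583 ≈ -26.061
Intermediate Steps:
j = 54 (j = 6*9 = 54)
J(f) = 54
(15665/(-4203) - 23257/17433) - m(11, J(7)) = (15665/(-4203) - 23257/17433) - 1*21 = (15665*(-1/4203) - 23257*1/17433) - 21 = (-15665/4203 - 1789/1341) - 21 = -352172/69583 - 21 = -1813415/69583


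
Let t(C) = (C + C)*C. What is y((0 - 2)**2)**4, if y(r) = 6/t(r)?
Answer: 81/65536 ≈ 0.0012360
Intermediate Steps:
t(C) = 2*C**2 (t(C) = (2*C)*C = 2*C**2)
y(r) = 3/r**2 (y(r) = 6/((2*r**2)) = 6*(1/(2*r**2)) = 3/r**2)
y((0 - 2)**2)**4 = (3/((0 - 2)**2)**2)**4 = (3/((-2)**2)**2)**4 = (3/4**2)**4 = (3*(1/16))**4 = (3/16)**4 = 81/65536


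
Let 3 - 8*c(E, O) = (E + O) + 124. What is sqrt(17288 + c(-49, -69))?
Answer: sqrt(276602)/4 ≈ 131.48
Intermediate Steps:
c(E, O) = -121/8 - E/8 - O/8 (c(E, O) = 3/8 - ((E + O) + 124)/8 = 3/8 - (124 + E + O)/8 = 3/8 + (-31/2 - E/8 - O/8) = -121/8 - E/8 - O/8)
sqrt(17288 + c(-49, -69)) = sqrt(17288 + (-121/8 - 1/8*(-49) - 1/8*(-69))) = sqrt(17288 + (-121/8 + 49/8 + 69/8)) = sqrt(17288 - 3/8) = sqrt(138301/8) = sqrt(276602)/4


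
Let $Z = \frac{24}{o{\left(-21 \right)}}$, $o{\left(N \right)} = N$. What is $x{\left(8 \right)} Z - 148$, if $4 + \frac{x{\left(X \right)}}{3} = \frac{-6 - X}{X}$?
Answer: $- \frac{898}{7} \approx -128.29$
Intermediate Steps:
$x{\left(X \right)} = -12 + \frac{3 \left(-6 - X\right)}{X}$ ($x{\left(X \right)} = -12 + 3 \frac{-6 - X}{X} = -12 + \frac{3 \left(-6 - X\right)}{X}$)
$Z = - \frac{8}{7}$ ($Z = \frac{24}{-21} = 24 \left(- \frac{1}{21}\right) = - \frac{8}{7} \approx -1.1429$)
$x{\left(8 \right)} Z - 148 = \left(-15 - \frac{18}{8}\right) \left(- \frac{8}{7}\right) - 148 = \left(-15 - \frac{9}{4}\right) \left(- \frac{8}{7}\right) - 148 = \left(- \frac{69}{4}\right) \left(- \frac{8}{7}\right) - 148 = \frac{138}{7} - 148 = - \frac{898}{7}$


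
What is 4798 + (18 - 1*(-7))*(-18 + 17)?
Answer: 4773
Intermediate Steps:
4798 + (18 - 1*(-7))*(-18 + 17) = 4798 + (18 + 7)*(-1) = 4798 + 25*(-1) = 4798 - 25 = 4773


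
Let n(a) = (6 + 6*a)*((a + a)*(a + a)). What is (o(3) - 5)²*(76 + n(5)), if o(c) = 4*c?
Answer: 180124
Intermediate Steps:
n(a) = 4*a²*(6 + 6*a) (n(a) = (6 + 6*a)*((2*a)*(2*a)) = (6 + 6*a)*(4*a²) = 4*a²*(6 + 6*a))
(o(3) - 5)²*(76 + n(5)) = (4*3 - 5)²*(76 + 24*5²*(1 + 5)) = (12 - 5)²*(76 + 24*25*6) = 7²*(76 + 3600) = 49*3676 = 180124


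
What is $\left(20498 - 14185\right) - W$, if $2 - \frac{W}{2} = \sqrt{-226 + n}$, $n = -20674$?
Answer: $6309 + 20 i \sqrt{209} \approx 6309.0 + 289.14 i$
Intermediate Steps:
$W = 4 - 20 i \sqrt{209}$ ($W = 4 - 2 \sqrt{-226 - 20674} = 4 - 2 \sqrt{-20900} = 4 - 2 \cdot 10 i \sqrt{209} = 4 - 20 i \sqrt{209} \approx 4.0 - 289.14 i$)
$\left(20498 - 14185\right) - W = \left(20498 - 14185\right) - \left(4 - 20 i \sqrt{209}\right) = 6313 - \left(4 - 20 i \sqrt{209}\right) = 6309 + 20 i \sqrt{209}$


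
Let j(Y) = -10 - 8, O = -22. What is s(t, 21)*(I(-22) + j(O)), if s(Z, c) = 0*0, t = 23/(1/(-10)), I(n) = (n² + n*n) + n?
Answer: 0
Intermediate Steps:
j(Y) = -18
I(n) = n + 2*n² (I(n) = (n² + n²) + n = 2*n² + n = n + 2*n²)
t = -230 (t = 23/(-⅒) = 23*(-10) = -230)
s(Z, c) = 0
s(t, 21)*(I(-22) + j(O)) = 0*(-22*(1 + 2*(-22)) - 18) = 0*(-22*(1 - 44) - 18) = 0*(-22*(-43) - 18) = 0*(946 - 18) = 0*928 = 0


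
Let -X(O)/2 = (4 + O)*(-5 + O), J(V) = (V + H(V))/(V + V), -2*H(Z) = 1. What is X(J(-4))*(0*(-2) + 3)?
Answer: 15549/128 ≈ 121.48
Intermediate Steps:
H(Z) = -½ (H(Z) = -½*1 = -½)
J(V) = (-½ + V)/(2*V) (J(V) = (V - ½)/(V + V) = (-½ + V)/((2*V)) = (-½ + V)*(1/(2*V)) = (-½ + V)/(2*V))
X(O) = -2*(-5 + O)*(4 + O) (X(O) = -2*(4 + O)*(-5 + O) = -2*(-5 + O)*(4 + O))
X(J(-4))*(0*(-2) + 3) = (40 - 2*(-1 + 2*(-4))²/256 + 2*((¼)*(-1 + 2*(-4))/(-4)))*(0*(-2) + 3) = (40 - 2*(-1 - 8)²/256 + 2*((¼)*(-¼)*(-1 - 8)))*(0 + 3) = (40 - 2*((¼)*(-¼)*(-9))² + 2*((¼)*(-¼)*(-9)))*3 = (40 - 2*(9/16)² + 2*(9/16))*3 = (40 - 2*81/256 + 9/8)*3 = (40 - 81/128 + 9/8)*3 = (5183/128)*3 = 15549/128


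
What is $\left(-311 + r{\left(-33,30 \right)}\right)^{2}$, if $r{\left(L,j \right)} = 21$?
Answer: $84100$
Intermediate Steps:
$\left(-311 + r{\left(-33,30 \right)}\right)^{2} = \left(-311 + 21\right)^{2} = \left(-290\right)^{2} = 84100$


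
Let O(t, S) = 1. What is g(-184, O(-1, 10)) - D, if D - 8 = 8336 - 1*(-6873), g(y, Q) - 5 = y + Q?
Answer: -15395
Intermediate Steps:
g(y, Q) = 5 + Q + y (g(y, Q) = 5 + (y + Q) = 5 + (Q + y) = 5 + Q + y)
D = 15217 (D = 8 + (8336 - 1*(-6873)) = 8 + (8336 + 6873) = 8 + 15209 = 15217)
g(-184, O(-1, 10)) - D = (5 + 1 - 184) - 1*15217 = -178 - 15217 = -15395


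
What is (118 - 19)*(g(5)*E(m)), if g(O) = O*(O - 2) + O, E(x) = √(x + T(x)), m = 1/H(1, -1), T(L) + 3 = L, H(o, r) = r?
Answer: 1980*I*√5 ≈ 4427.4*I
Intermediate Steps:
T(L) = -3 + L
m = -1 (m = 1/(-1) = -1)
E(x) = √(-3 + 2*x) (E(x) = √(x + (-3 + x)) = √(-3 + 2*x))
g(O) = O + O*(-2 + O) (g(O) = O*(-2 + O) + O = O + O*(-2 + O))
(118 - 19)*(g(5)*E(m)) = (118 - 19)*((5*(-1 + 5))*√(-3 + 2*(-1))) = 99*((5*4)*√(-3 - 2)) = 99*(20*√(-5)) = 99*(20*(I*√5)) = 99*(20*I*√5) = 1980*I*√5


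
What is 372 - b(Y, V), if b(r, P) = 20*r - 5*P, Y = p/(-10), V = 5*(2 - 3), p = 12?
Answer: 371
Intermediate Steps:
V = -5 (V = 5*(-1) = -5)
Y = -6/5 (Y = 12/(-10) = 12*(-⅒) = -6/5 ≈ -1.2000)
b(r, P) = -5*P + 20*r
372 - b(Y, V) = 372 - (-5*(-5) + 20*(-6/5)) = 372 - (25 - 24) = 372 - 1*1 = 372 - 1 = 371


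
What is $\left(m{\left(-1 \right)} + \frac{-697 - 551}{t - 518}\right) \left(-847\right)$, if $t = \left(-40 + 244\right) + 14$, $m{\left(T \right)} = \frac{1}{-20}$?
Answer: $- \frac{348117}{100} \approx -3481.2$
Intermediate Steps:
$m{\left(T \right)} = - \frac{1}{20}$
$t = 218$ ($t = 204 + 14 = 218$)
$\left(m{\left(-1 \right)} + \frac{-697 - 551}{t - 518}\right) \left(-847\right) = \left(- \frac{1}{20} + \frac{-697 - 551}{218 - 518}\right) \left(-847\right) = \left(- \frac{1}{20} - \frac{1248}{-300}\right) \left(-847\right) = \left(- \frac{1}{20} - - \frac{104}{25}\right) \left(-847\right) = \left(- \frac{1}{20} + \frac{104}{25}\right) \left(-847\right) = \frac{411}{100} \left(-847\right) = - \frac{348117}{100}$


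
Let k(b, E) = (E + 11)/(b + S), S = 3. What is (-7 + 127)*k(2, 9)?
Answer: 480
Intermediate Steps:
k(b, E) = (11 + E)/(3 + b) (k(b, E) = (E + 11)/(b + 3) = (11 + E)/(3 + b))
(-7 + 127)*k(2, 9) = (-7 + 127)*((11 + 9)/(3 + 2)) = 120*(20/5) = 120*((⅕)*20) = 120*4 = 480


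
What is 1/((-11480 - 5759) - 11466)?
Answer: -1/28705 ≈ -3.4837e-5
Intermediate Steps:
1/((-11480 - 5759) - 11466) = 1/(-17239 - 11466) = 1/(-28705) = -1/28705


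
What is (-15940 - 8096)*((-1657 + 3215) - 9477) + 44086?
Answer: 190385170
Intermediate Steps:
(-15940 - 8096)*((-1657 + 3215) - 9477) + 44086 = -24036*(1558 - 9477) + 44086 = -24036*(-7919) + 44086 = 190341084 + 44086 = 190385170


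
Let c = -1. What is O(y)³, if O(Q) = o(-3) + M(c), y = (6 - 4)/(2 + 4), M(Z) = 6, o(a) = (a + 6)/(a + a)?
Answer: 1331/8 ≈ 166.38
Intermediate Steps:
o(a) = (6 + a)/(2*a) (o(a) = (6 + a)/((2*a)) = (6 + a)*(1/(2*a)) = (6 + a)/(2*a))
y = ⅓ (y = 2/6 = 2*(⅙) = ⅓ ≈ 0.33333)
O(Q) = 11/2 (O(Q) = (½)*(6 - 3)/(-3) + 6 = (½)*(-⅓)*3 + 6 = -½ + 6 = 11/2)
O(y)³ = (11/2)³ = 1331/8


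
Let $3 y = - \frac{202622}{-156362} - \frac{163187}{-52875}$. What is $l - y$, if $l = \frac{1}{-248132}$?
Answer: $- \frac{4494909182857429}{3077199351868500} \approx -1.4607$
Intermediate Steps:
$l = - \frac{1}{248132} \approx -4.0301 \cdot 10^{-6}$
$y = \frac{18114941972}{12401461125}$ ($y = \frac{- \frac{202622}{-156362} - \frac{163187}{-52875}}{3} = \frac{\left(-202622\right) \left(- \frac{1}{156362}\right) - - \frac{163187}{52875}}{3} = \frac{\frac{101311}{78181} + \frac{163187}{52875}}{3} = \frac{1}{3} \cdot \frac{18114941972}{4133820375} = \frac{18114941972}{12401461125} \approx 1.4607$)
$l - y = - \frac{1}{248132} - \frac{18114941972}{12401461125} = - \frac{4494909182857429}{3077199351868500}$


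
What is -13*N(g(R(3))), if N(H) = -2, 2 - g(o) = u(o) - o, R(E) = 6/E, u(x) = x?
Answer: 26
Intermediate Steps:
g(o) = 2 (g(o) = 2 - (o - o) = 2 - 1*0 = 2 + 0 = 2)
-13*N(g(R(3))) = -13*(-2) = 26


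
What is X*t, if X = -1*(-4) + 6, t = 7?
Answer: 70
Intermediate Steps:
X = 10 (X = 4 + 6 = 10)
X*t = 10*7 = 70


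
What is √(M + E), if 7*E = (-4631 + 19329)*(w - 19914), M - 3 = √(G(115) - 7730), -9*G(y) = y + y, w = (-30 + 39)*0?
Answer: √(-18439844913 + 1470*I*√698)/21 ≈ 0.0068095 + 6466.4*I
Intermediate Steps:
w = 0 (w = 9*0 = 0)
G(y) = -2*y/9 (G(y) = -(y + y)/9 = -2*y/9)
M = 3 + 10*I*√698/3 (M = 3 + √(-2/9*115 - 7730) = 3 + √(-230/9 - 7730) = 3 + √(-69800/9) = 3 + 10*I*√698/3 ≈ 3.0 + 88.066*I)
E = -292695972/7 (E = ((-4631 + 19329)*(0 - 19914))/7 = (14698*(-19914))/7 = (⅐)*(-292695972) = -292695972/7 ≈ -4.1814e+7)
√(M + E) = √((3 + 10*I*√698/3) - 292695972/7) = √(-292695951/7 + 10*I*√698/3)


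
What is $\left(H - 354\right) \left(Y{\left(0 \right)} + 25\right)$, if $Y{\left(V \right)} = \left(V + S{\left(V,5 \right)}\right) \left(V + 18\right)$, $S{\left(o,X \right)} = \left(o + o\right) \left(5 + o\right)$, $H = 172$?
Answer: $-4550$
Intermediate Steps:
$S{\left(o,X \right)} = 2 o \left(5 + o\right)$
$Y{\left(V \right)} = \left(18 + V\right) \left(V + 2 V \left(5 + V\right)\right)$ ($Y{\left(V \right)} = \left(V + 2 V \left(5 + V\right)\right) \left(V + 18\right) = \left(V + 2 V \left(5 + V\right)\right) \left(18 + V\right) = \left(18 + V\right) \left(V + 2 V \left(5 + V\right)\right)$)
$\left(H - 354\right) \left(Y{\left(0 \right)} + 25\right) = \left(172 - 354\right) \left(0 \left(198 + 2 \cdot 0^{2} + 47 \cdot 0\right) + 25\right) = - 182 \left(0 \left(198 + 2 \cdot 0 + 0\right) + 25\right) = - 182 \left(0 \left(198 + 0 + 0\right) + 25\right) = - 182 \left(0 \cdot 198 + 25\right) = - 182 \left(0 + 25\right) = \left(-182\right) 25 = -4550$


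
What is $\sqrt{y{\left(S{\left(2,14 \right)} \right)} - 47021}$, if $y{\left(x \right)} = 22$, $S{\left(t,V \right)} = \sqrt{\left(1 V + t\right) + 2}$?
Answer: $i \sqrt{46999} \approx 216.79 i$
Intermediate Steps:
$S{\left(t,V \right)} = \sqrt{2 + V + t}$ ($S{\left(t,V \right)} = \sqrt{\left(V + t\right) + 2} = \sqrt{2 + V + t}$)
$\sqrt{y{\left(S{\left(2,14 \right)} \right)} - 47021} = \sqrt{22 - 47021} = \sqrt{-46999} = i \sqrt{46999}$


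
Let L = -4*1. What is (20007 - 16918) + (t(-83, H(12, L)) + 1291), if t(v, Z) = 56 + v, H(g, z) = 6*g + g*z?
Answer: 4353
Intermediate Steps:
L = -4
(20007 - 16918) + (t(-83, H(12, L)) + 1291) = (20007 - 16918) + ((56 - 83) + 1291) = 3089 + (-27 + 1291) = 3089 + 1264 = 4353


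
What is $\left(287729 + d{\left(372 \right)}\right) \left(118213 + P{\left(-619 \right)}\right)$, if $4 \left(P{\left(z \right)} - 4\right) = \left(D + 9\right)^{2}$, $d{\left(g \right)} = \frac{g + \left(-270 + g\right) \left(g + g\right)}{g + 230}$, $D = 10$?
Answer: $\frac{41002718011011}{1204} \approx 3.4055 \cdot 10^{10}$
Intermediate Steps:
$d{\left(g \right)} = \frac{g + 2 g \left(-270 + g\right)}{230 + g}$ ($d{\left(g \right)} = \frac{g + \left(-270 + g\right) 2 g}{230 + g} = \frac{g + 2 g \left(-270 + g\right)}{230 + g}$)
$P{\left(z \right)} = \frac{377}{4}$ ($P{\left(z \right)} = 4 + \frac{\left(10 + 9\right)^{2}}{4} = 4 + \frac{19^{2}}{4} = 4 + \frac{1}{4} \cdot 361 = 4 + \frac{361}{4} = \frac{377}{4}$)
$\left(287729 + d{\left(372 \right)}\right) \left(118213 + P{\left(-619 \right)}\right) = \left(287729 + \frac{372 \left(-539 + 2 \cdot 372\right)}{230 + 372}\right) \left(118213 + \frac{377}{4}\right) = \left(287729 + \frac{372 \left(-539 + 744\right)}{602}\right) \frac{473229}{4} = \left(287729 + 372 \cdot \frac{1}{602} \cdot 205\right) \frac{473229}{4} = \left(287729 + \frac{38130}{301}\right) \frac{473229}{4} = \frac{86644559}{301} \cdot \frac{473229}{4} = \frac{41002718011011}{1204}$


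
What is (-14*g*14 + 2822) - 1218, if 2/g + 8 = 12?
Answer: 1506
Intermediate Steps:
g = ½ (g = 2/(-8 + 12) = 2/4 = 2*(¼) = ½ ≈ 0.50000)
(-14*g*14 + 2822) - 1218 = (-14*½*14 + 2822) - 1218 = (-7*14 + 2822) - 1218 = (-98 + 2822) - 1218 = 2724 - 1218 = 1506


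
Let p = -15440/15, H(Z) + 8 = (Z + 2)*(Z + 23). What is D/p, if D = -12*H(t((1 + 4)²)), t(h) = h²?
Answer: 914148/193 ≈ 4736.5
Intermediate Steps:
H(Z) = -8 + (2 + Z)*(23 + Z) (H(Z) = -8 + (Z + 2)*(Z + 23) = -8 + (2 + Z)*(23 + Z))
D = -4875456 (D = -12*(38 + (((1 + 4)²)²)² + 25*((1 + 4)²)²) = -12*(38 + ((5²)²)² + 25*(5²)²) = -12*(38 + (25²)² + 25*25²) = -12*(38 + 625² + 25*625) = -12*(38 + 390625 + 15625) = -12*406288 = -4875456)
p = -3088/3 (p = -15440/15 = -193*16/3 = -3088/3 ≈ -1029.3)
D/p = -4875456/(-3088/3) = -4875456*(-3/3088) = 914148/193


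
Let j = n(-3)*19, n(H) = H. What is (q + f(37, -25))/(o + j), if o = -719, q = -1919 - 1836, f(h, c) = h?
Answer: 1859/388 ≈ 4.7912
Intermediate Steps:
q = -3755
j = -57 (j = -3*19 = -57)
(q + f(37, -25))/(o + j) = (-3755 + 37)/(-719 - 57) = -3718/(-776) = -3718*(-1/776) = 1859/388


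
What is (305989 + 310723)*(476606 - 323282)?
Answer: 94556750688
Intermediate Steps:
(305989 + 310723)*(476606 - 323282) = 616712*153324 = 94556750688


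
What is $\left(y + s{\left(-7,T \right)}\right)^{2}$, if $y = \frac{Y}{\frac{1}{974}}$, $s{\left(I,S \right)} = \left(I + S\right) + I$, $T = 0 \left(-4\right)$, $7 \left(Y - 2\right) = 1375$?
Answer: $\frac{1830035372944}{49} \approx 3.7348 \cdot 10^{10}$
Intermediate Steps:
$Y = \frac{1389}{7}$ ($Y = 2 + \frac{1}{7} \cdot 1375 = 2 + \frac{1375}{7} = \frac{1389}{7} \approx 198.43$)
$T = 0$
$s{\left(I,S \right)} = S + 2 I$
$y = \frac{1352886}{7}$ ($y = \frac{1389}{7 \cdot \frac{1}{974}} = \frac{1389 \frac{1}{\frac{1}{974}}}{7} = \frac{1389}{7} \cdot 974 = \frac{1352886}{7} \approx 1.9327 \cdot 10^{5}$)
$\left(y + s{\left(-7,T \right)}\right)^{2} = \left(\frac{1352886}{7} + \left(0 + 2 \left(-7\right)\right)\right)^{2} = \left(\frac{1352886}{7} + \left(0 - 14\right)\right)^{2} = \left(\frac{1352886}{7} - 14\right)^{2} = \left(\frac{1352788}{7}\right)^{2} = \frac{1830035372944}{49}$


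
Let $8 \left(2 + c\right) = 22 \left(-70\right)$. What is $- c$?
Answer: $\frac{389}{2} \approx 194.5$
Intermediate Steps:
$c = - \frac{389}{2}$ ($c = -2 + \frac{22 \left(-70\right)}{8} = -2 + \frac{1}{8} \left(-1540\right) = -2 - \frac{385}{2} = - \frac{389}{2} \approx -194.5$)
$- c = \left(-1\right) \left(- \frac{389}{2}\right) = \frac{389}{2}$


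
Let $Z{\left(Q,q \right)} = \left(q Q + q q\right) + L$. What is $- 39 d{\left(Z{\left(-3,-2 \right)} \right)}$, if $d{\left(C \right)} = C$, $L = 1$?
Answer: $-429$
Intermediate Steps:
$Z{\left(Q,q \right)} = 1 + q^{2} + Q q$ ($Z{\left(Q,q \right)} = \left(q Q + q q\right) + 1 = \left(Q q + q^{2}\right) + 1 = \left(q^{2} + Q q\right) + 1 = 1 + q^{2} + Q q$)
$- 39 d{\left(Z{\left(-3,-2 \right)} \right)} = - 39 \left(1 + \left(-2\right)^{2} - -6\right) = - 39 \left(1 + 4 + 6\right) = \left(-39\right) 11 = -429$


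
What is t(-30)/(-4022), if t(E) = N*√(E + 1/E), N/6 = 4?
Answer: -2*I*√27030/10055 ≈ -0.032702*I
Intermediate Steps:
N = 24 (N = 6*4 = 24)
t(E) = 24*√(E + 1/E)
t(-30)/(-4022) = (24*√(-30 + 1/(-30)))/(-4022) = (24*√(-30 - 1/30))*(-1/4022) = (24*√(-901/30))*(-1/4022) = (24*(I*√27030/30))*(-1/4022) = (4*I*√27030/5)*(-1/4022) = -2*I*√27030/10055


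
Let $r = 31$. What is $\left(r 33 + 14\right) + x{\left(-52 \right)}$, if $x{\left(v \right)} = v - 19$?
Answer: $966$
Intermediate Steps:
$x{\left(v \right)} = -19 + v$
$\left(r 33 + 14\right) + x{\left(-52 \right)} = \left(31 \cdot 33 + 14\right) - 71 = \left(1023 + 14\right) - 71 = 1037 - 71 = 966$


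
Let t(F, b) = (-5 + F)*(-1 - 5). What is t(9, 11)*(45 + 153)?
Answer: -4752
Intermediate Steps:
t(F, b) = 30 - 6*F (t(F, b) = (-5 + F)*(-6) = 30 - 6*F)
t(9, 11)*(45 + 153) = (30 - 6*9)*(45 + 153) = (30 - 54)*198 = -24*198 = -4752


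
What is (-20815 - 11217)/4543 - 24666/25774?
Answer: -6088639/760333 ≈ -8.0079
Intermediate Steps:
(-20815 - 11217)/4543 - 24666/25774 = -32032*1/4543 - 24666*1/25774 = -416/59 - 12333/12887 = -6088639/760333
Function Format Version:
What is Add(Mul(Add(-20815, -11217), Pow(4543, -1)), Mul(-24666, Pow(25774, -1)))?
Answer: Rational(-6088639, 760333) ≈ -8.0079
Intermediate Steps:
Add(Mul(Add(-20815, -11217), Pow(4543, -1)), Mul(-24666, Pow(25774, -1))) = Add(Mul(-32032, Rational(1, 4543)), Mul(-24666, Rational(1, 25774))) = Add(Rational(-416, 59), Rational(-12333, 12887)) = Rational(-6088639, 760333)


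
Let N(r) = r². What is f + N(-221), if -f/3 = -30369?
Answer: 139948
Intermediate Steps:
f = 91107 (f = -3*(-30369) = 91107)
f + N(-221) = 91107 + (-221)² = 91107 + 48841 = 139948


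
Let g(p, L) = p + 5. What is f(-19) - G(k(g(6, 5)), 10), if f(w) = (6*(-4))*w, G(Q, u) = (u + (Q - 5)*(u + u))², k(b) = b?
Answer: -16444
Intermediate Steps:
g(p, L) = 5 + p
G(Q, u) = (u + 2*u*(-5 + Q))² (G(Q, u) = (u + (-5 + Q)*(2*u))² = (u + 2*u*(-5 + Q))²)
f(w) = -24*w
f(-19) - G(k(g(6, 5)), 10) = -24*(-19) - 10²*(-9 + 2*(5 + 6))² = 456 - 100*(-9 + 2*11)² = 456 - 100*(-9 + 22)² = 456 - 100*13² = 456 - 100*169 = 456 - 1*16900 = 456 - 16900 = -16444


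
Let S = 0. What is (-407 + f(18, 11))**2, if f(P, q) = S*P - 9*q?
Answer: 256036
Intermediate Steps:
f(P, q) = -9*q (f(P, q) = 0*P - 9*q = 0 - 9*q = -9*q)
(-407 + f(18, 11))**2 = (-407 - 9*11)**2 = (-407 - 99)**2 = (-506)**2 = 256036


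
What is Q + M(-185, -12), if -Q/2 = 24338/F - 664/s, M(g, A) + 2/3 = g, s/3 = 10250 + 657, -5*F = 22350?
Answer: -4259579329/24377145 ≈ -174.74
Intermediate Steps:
F = -4470 (F = -1/5*22350 = -4470)
s = 32721 (s = 3*(10250 + 657) = 3*10907 = 32721)
M(g, A) = -2/3 + g
Q = 88814642/8125715 (Q = -2*(24338/(-4470) - 664/32721) = -2*(24338*(-1/4470) - 664*1/32721) = -2*(-12169/2235 - 664/32721) = -2*(-44407321/8125715) = 88814642/8125715 ≈ 10.930)
Q + M(-185, -12) = 88814642/8125715 + (-2/3 - 185) = 88814642/8125715 - 557/3 = -4259579329/24377145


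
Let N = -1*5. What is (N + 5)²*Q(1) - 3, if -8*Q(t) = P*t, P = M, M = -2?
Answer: -3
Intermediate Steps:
N = -5
P = -2
Q(t) = t/4 (Q(t) = -(-1)*t/4 = t/4)
(N + 5)²*Q(1) - 3 = (-5 + 5)²*((¼)*1) - 3 = 0²*(¼) - 3 = 0*(¼) - 3 = 0 - 3 = -3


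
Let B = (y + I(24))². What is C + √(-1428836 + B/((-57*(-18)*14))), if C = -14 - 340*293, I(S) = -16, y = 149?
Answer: -99634 + I*√462942465/18 ≈ -99634.0 + 1195.3*I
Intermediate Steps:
B = 17689 (B = (149 - 16)² = 133² = 17689)
C = -99634 (C = -14 - 99620 = -99634)
C + √(-1428836 + B/((-57*(-18)*14))) = -99634 + √(-1428836 + 17689/((-57*(-18)*14))) = -99634 + √(-1428836 + 17689/((1026*14))) = -99634 + √(-1428836 + 17689/14364) = -99634 + √(-1428836 + 17689*(1/14364)) = -99634 + √(-1428836 + 133/108) = -99634 + √(-154314155/108) = -99634 + I*√462942465/18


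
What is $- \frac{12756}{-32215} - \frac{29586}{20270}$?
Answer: $- \frac{69454887}{65299805} \approx -1.0636$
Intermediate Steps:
$- \frac{12756}{-32215} - \frac{29586}{20270} = \left(-12756\right) \left(- \frac{1}{32215}\right) - \frac{14793}{10135} = \frac{12756}{32215} - \frac{14793}{10135} = - \frac{69454887}{65299805}$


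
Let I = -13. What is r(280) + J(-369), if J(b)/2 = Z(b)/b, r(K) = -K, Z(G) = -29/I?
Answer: -1343218/4797 ≈ -280.01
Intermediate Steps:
Z(G) = 29/13 (Z(G) = -29/(-13) = -29*(-1/13) = 29/13)
J(b) = 58/(13*b) (J(b) = 2*(29/(13*b)) = 58/(13*b))
r(280) + J(-369) = -1*280 + (58/13)/(-369) = -280 + (58/13)*(-1/369) = -280 - 58/4797 = -1343218/4797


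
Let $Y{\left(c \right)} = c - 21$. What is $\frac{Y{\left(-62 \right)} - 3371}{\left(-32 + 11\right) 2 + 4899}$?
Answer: $- \frac{3454}{4857} \approx -0.71114$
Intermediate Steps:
$Y{\left(c \right)} = -21 + c$
$\frac{Y{\left(-62 \right)} - 3371}{\left(-32 + 11\right) 2 + 4899} = \frac{\left(-21 - 62\right) - 3371}{\left(-32 + 11\right) 2 + 4899} = \frac{-83 - 3371}{\left(-21\right) 2 + 4899} = - \frac{3454}{-42 + 4899} = - \frac{3454}{4857}$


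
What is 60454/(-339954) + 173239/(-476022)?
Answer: -4870595833/8990310166 ≈ -0.54176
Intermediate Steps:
60454/(-339954) + 173239/(-476022) = 60454*(-1/339954) + 173239*(-1/476022) = -30227/169977 - 173239/476022 = -4870595833/8990310166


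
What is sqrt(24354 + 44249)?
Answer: sqrt(68603) ≈ 261.92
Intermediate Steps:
sqrt(24354 + 44249) = sqrt(68603)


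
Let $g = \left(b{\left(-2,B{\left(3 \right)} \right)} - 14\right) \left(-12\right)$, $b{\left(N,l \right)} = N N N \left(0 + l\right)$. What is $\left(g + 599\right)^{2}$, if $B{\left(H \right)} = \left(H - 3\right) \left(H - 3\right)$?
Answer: $588289$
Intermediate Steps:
$B{\left(H \right)} = \left(-3 + H\right)^{2}$ ($B{\left(H \right)} = \left(-3 + H\right) \left(-3 + H\right) = \left(-3 + H\right)^{2}$)
$b{\left(N,l \right)} = l N^{3}$ ($b{\left(N,l \right)} = N^{2} N l = l N^{3}$)
$g = 168$ ($g = \left(\left(-3 + 3\right)^{2} \left(-2\right)^{3} - 14\right) \left(-12\right) = \left(0^{2} \left(-8\right) - 14\right) \left(-12\right) = \left(0 \left(-8\right) - 14\right) \left(-12\right) = \left(0 - 14\right) \left(-12\right) = \left(-14\right) \left(-12\right) = 168$)
$\left(g + 599\right)^{2} = \left(168 + 599\right)^{2} = 767^{2} = 588289$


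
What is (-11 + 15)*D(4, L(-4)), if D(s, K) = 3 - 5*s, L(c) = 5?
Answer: -68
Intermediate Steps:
(-11 + 15)*D(4, L(-4)) = (-11 + 15)*(3 - 5*4) = 4*(3 - 20) = 4*(-17) = -68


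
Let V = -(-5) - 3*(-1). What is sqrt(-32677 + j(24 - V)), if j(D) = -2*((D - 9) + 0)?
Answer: I*sqrt(32691) ≈ 180.81*I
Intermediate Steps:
V = 8 (V = -5*(-1) + 3 = 5 + 3 = 8)
j(D) = 18 - 2*D (j(D) = -2*((-9 + D) + 0) = -2*(-9 + D) = 18 - 2*D)
sqrt(-32677 + j(24 - V)) = sqrt(-32677 + (18 - 2*(24 - 1*8))) = sqrt(-32677 + (18 - 2*(24 - 8))) = sqrt(-32677 + (18 - 2*16)) = sqrt(-32677 + (18 - 32)) = sqrt(-32677 - 14) = sqrt(-32691) = I*sqrt(32691)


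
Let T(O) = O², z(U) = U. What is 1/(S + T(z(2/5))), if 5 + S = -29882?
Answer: -25/747171 ≈ -3.3460e-5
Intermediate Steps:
S = -29887 (S = -5 - 29882 = -29887)
1/(S + T(z(2/5))) = 1/(-29887 + (2/5)²) = 1/(-29887 + (2*(⅕))²) = 1/(-29887 + (⅖)²) = 1/(-29887 + 4/25) = 1/(-747171/25) = -25/747171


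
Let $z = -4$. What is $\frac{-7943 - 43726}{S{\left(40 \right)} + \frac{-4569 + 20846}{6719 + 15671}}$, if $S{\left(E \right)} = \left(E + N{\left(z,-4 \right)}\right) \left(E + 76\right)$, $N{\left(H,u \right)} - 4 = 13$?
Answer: $- \frac{1156868910}{148058957} \approx -7.8136$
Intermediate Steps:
$N{\left(H,u \right)} = 17$ ($N{\left(H,u \right)} = 4 + 13 = 17$)
$S{\left(E \right)} = \left(17 + E\right) \left(76 + E\right)$ ($S{\left(E \right)} = \left(E + 17\right) \left(E + 76\right) = \left(17 + E\right) \left(76 + E\right)$)
$\frac{-7943 - 43726}{S{\left(40 \right)} + \frac{-4569 + 20846}{6719 + 15671}} = \frac{-7943 - 43726}{\left(1292 + 40^{2} + 93 \cdot 40\right) + \frac{-4569 + 20846}{6719 + 15671}} = - \frac{51669}{\left(1292 + 1600 + 3720\right) + \frac{16277}{22390}} = - \frac{51669}{6612 + 16277 \cdot \frac{1}{22390}} = - \frac{51669}{6612 + \frac{16277}{22390}} = - \frac{51669}{\frac{148058957}{22390}} = \left(-51669\right) \frac{22390}{148058957} = - \frac{1156868910}{148058957}$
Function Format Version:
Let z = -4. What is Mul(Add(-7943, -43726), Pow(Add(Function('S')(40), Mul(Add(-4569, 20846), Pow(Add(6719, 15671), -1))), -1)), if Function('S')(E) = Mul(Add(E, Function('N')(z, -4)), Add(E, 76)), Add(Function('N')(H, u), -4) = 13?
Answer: Rational(-1156868910, 148058957) ≈ -7.8136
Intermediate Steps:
Function('N')(H, u) = 17 (Function('N')(H, u) = Add(4, 13) = 17)
Function('S')(E) = Mul(Add(17, E), Add(76, E)) (Function('S')(E) = Mul(Add(E, 17), Add(E, 76)) = Mul(Add(17, E), Add(76, E)))
Mul(Add(-7943, -43726), Pow(Add(Function('S')(40), Mul(Add(-4569, 20846), Pow(Add(6719, 15671), -1))), -1)) = Mul(Add(-7943, -43726), Pow(Add(Add(1292, Pow(40, 2), Mul(93, 40)), Mul(Add(-4569, 20846), Pow(Add(6719, 15671), -1))), -1)) = Mul(-51669, Pow(Add(Add(1292, 1600, 3720), Mul(16277, Pow(22390, -1))), -1)) = Mul(-51669, Pow(Add(6612, Mul(16277, Rational(1, 22390))), -1)) = Mul(-51669, Pow(Add(6612, Rational(16277, 22390)), -1)) = Mul(-51669, Pow(Rational(148058957, 22390), -1)) = Mul(-51669, Rational(22390, 148058957)) = Rational(-1156868910, 148058957)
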